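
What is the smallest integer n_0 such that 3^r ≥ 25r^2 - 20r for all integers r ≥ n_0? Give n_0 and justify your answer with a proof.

At r = 6: 729 < 780, so the inequality fails and n_0 ≥ 7. We prove 3^r ≥ 25r^2 - 20r for all r ≥ 7.
When r = 7: 3^r = 2187 and 25r^2 - 20r = 1085, so 2187 ≥ 1085.
Inductive step: suppose the statement holds for some i ≥ 7, so 3^i ≥ 25i^2 - 20i.
Then 3^(i + 1) = 3·(3^i) ≥ 3·(25i^2 - 20i).
Also, for i ≥ 7 we have 3·(25i^2 - 20i) ≥ 25(i+1)^2 - 20(i+1), since 3·(25i^2 - 20i) − (25(i+1)^2 - 20(i+1)) = 50i^2 - 90i - 5, which is nonnegative for all i ≥ 7.
Combining, 3^(i + 1) ≥ 25(i+1)^2 - 20(i+1).
Hence, by induction on r, the claim holds for every r ≥ 7.
Hence the smallest such n_0 is 7.

n_0 = 7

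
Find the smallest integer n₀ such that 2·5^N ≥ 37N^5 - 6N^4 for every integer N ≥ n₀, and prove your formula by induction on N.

At N = 8: 781250 < 1187840, so the inequality fails and n₀ ≥ 9. We prove 2·5^N ≥ 37N^5 - 6N^4 for all N ≥ 9.
Base step (N = 9): 2·5^N = 3906250 and 37N^5 - 6N^4 = 2145447, so 3906250 ≥ 2145447.
Inductive step: suppose the statement holds for some r ≥ 9, so 2·5^r ≥ 37r^5 - 6r^4.
Then 2·5^(r + 1) = 5·(2·5^r) ≥ 5·(37r^5 - 6r^4).
Also, for r ≥ 9 we have 5·(37r^5 - 6r^4) ≥ 37(r+1)^5 - 6(r+1)^4, since 5·(37r^5 - 6r^4) − (37(r+1)^5 - 6(r+1)^4) = 148r^5 - 209r^4 - 346r^3 - 334r^2 - 161r - 31, which is nonnegative for all r ≥ 9.
Combining, 2·5^(r + 1) ≥ 37(r+1)^5 - 6(r+1)^4.
Hence, by induction on N, the claim holds for every N ≥ 9.
Hence the smallest such n₀ is 9.

n₀ = 9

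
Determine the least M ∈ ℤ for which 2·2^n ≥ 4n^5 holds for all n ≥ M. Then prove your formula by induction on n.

At n = 23: 16777216 < 25745372, so the inequality fails and M ≥ 24. We prove 2·2^n ≥ 4n^5 for all n ≥ 24.
Base case (n = 24): 2·2^n = 33554432 and 4n^5 = 31850496, so 33554432 ≥ 31850496.
Inductive step: suppose the statement holds for some r ≥ 24, so 2·2^r ≥ 4r^5.
Then 2·2^(r + 1) = 2·(2·2^r) ≥ 2·(4r^5).
Also, for r ≥ 24 we have 2·(4r^5) ≥ 4(r+1)^5, since 2 ≥ (1 + 1/r)^5 for all r ≥ 24.
Combining, 2·2^(r + 1) ≥ 4(r+1)^5.
By induction, the statement is established for all n ≥ 24.
Hence the smallest such M is 24.

M = 24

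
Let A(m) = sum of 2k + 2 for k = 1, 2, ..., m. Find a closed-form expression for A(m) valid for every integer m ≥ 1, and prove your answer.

A(m) = m(m + 3)

We claim A(m) = m(m + 3) for all m ≥ 1.
Base step (m = 1): A(1) = 4, and the closed form gives 4. They agree.
Inductive step: assume the claim holds for m = k, so A(k) = k(k + 3).
Then A(k+1) = A(k) + (2k + 4) = (k(k + 3)) + (2k + 4).
Simplifying, A(k+1) = (k + 1)(k + 4) = (k+1)((k+1) + 3),
which is the closed form with m = k+1.
By induction, the statement is established for all m ≥ 1.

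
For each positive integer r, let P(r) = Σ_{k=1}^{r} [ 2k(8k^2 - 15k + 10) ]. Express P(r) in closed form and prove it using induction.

P(r) = r(r + 1)(4r^2 - 6r + 5)

We claim P(r) = r(r + 1)(4r^2 - 6r + 5) for all r ≥ 1.
When r = 1: P(1) = 6, and the closed form gives 6. They agree.
For the inductive step, assume it holds for an arbitrary k ≥ 1, so P(k) = k(4k^3 - 2k^2 - k + 5).
Then P(k+1) = P(k) + (16k^3 + 18k^2 + 8k + 6) = (k(4k^3 - 2k^2 - k + 5)) + (16k^3 + 18k^2 + 8k + 6).
Simplifying, P(k+1) = (k + 1)(k + 2)(4k^2 + 2k + 3) = (k+1)((k+1) + 1)(4(k+1)^2 - 6(k+1) + 5),
which is the closed form with r = k+1.
Hence, by induction on r, the claim holds for every r ≥ 1.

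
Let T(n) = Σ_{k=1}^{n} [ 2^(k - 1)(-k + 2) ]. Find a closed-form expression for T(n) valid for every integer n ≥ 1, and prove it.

We claim T(n) = 2^n(-n + 3) - 3 for all n ≥ 1.
Base step (n = 1): T(1) = 1, and the closed form gives 1. They agree.
Suppose the result is true for n = k, so T(k) = 2^k(-k + 3) - 3.
Then T(k+1) = T(k) + (2^k(-k + 1)) = (2^k(-k + 3) - 3) + (2^k(-k + 1)).
Simplifying, T(k+1) = -2^(k + 1)k + 2^(k + 2) - 3 = 2^(k+1)(-(k+1) + 3) - 3,
which is the closed form with n = k+1.
This completes the induction.

T(n) = 2^n(-n + 3) - 3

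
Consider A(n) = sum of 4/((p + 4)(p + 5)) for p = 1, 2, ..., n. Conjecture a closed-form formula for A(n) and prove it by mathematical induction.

A(n) = 4n/(5(n + 5))

We claim A(n) = 4n/(5(n + 5)) for all n ≥ 1.
When n = 1: A(1) = 2/15, and the closed form gives 2/15. They agree.
For the inductive step, assume it holds for an arbitrary p ≥ 1, so A(p) = 4p/(5(p + 5)).
Then A(p+1) = A(p) + (4/((p + 5)(p + 6))) = (4p/(5(p + 5))) + (4/((p + 5)(p + 6))).
Simplifying, A(p+1) = 4(p + 1)/(5(p + 6)) = 4(p+1)/(5((p+1) + 5)),
which is the closed form with n = p+1.
By the principle of mathematical induction, the result holds for all n ≥ 1.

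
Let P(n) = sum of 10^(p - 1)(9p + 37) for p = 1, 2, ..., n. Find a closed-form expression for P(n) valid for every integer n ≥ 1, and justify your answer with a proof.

P(n) = 10^n(n + 4) - 4

We claim P(n) = 10^n(n + 4) - 4 for all n ≥ 1.
Base step (n = 1): P(1) = 46, and the closed form gives 46. They agree.
Inductive step: suppose the statement holds for some p ≥ 1, so P(p) = 10^p(p + 4) - 4.
Then P(p+1) = P(p) + (10^p(9p + 46)) = (10^p(p + 4) - 4) + (10^p(9p + 46)).
Simplifying, P(p+1) = 10·10^p·p + 50·10^p - 4 = 10^(p+1)((p+1) + 4) - 4,
which is the closed form with n = p+1.
This completes the induction.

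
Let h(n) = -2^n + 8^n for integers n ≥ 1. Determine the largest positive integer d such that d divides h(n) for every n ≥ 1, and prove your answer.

Computing the first values: h(1) = 6 and h(2) = 60; gcd(6, 60) = 6, so d ≤ 6.
We prove 6 | -2^n + 8^n for all n ≥ 1 by induction on n.
For the base case n = 1: h(1) = 6 = 6·(1), so 6 | h(1).
Inductive step: assume the claim holds for n = j, i.e. 6 | h(j). Then
8^{j+1} − 2^{j+1} = 8·8^j − 2·2^j = 8·(8^j − 2^j) + (6)·2^j. The first term is divisible by 6 by the inductive hypothesis, and the second term (6)·2^j is divisible by 6 since 6 | 6. Hence 6 | h(j+1).
By the principle of mathematical induction, the result holds for all n ≥ 1.
Therefore the largest such d is 6.

d = 6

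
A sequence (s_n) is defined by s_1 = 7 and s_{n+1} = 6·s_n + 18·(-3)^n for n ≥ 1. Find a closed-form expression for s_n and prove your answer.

s_n = -2(-3)^n + 6^(n - 1)

Computing the first terms: s_1 = 7, s_2 = -12, s_3 = 90. This suggests s_n = -2(-3)^n + 6^(n - 1).
When n = 1: the formula gives 7 = 7 = s_1.
Inductive step: assume the claim holds for n = j, so s_j = -2(-3)^j + 6^(j - 1).
Then s_{j+1} = 6·s_j + 18·(-3)^j = 6·(-2(-3)^j + 6^(j - 1)) + 18·(-3)^j = -2(-3)^(j + 1) + 6^j = -2(-3)^(j+1) + 6^((j+1) - 1),
which is the claimed formula at n = j+1.
Hence, by induction on n, the claim holds for every n ≥ 1.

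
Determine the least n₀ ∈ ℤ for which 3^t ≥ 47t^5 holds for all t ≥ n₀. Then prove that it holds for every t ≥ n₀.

n₀ = 17

At t = 16: 43046721 < 49283072, so the inequality fails and n₀ ≥ 17. We prove 3^t ≥ 47t^5 for all t ≥ 17.
For the base case t = 17: 3^t = 129140163 and 47t^5 = 66733279, so 129140163 ≥ 66733279.
Suppose the result is true for t = i, so 3^i ≥ 47i^5.
Then 3^(i + 1) = 3·(3^i) ≥ 3·(47i^5).
Also, for i ≥ 17 we have 3·(47i^5) ≥ 47(i+1)^5, since 3 ≥ (1 + 1/i)^5 for all i ≥ 17.
Combining, 3^(i + 1) ≥ 47(i+1)^5.
Hence, by induction on t, the claim holds for every t ≥ 17.
Hence the smallest such n₀ is 17.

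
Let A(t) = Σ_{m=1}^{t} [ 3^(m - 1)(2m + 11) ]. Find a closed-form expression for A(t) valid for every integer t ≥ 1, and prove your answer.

A(t) = 3^t(t + 5) - 5

We claim A(t) = 3^t(t + 5) - 5 for all t ≥ 1.
Base step (t = 1): A(1) = 13, and the closed form gives 13. They agree.
Inductive step: suppose the statement holds for some m ≥ 1, so A(m) = 3^m(m + 5) - 5.
Then A(m+1) = A(m) + (3^m(2m + 13)) = (3^m(m + 5) - 5) + (3^m(2m + 13)).
Simplifying, A(m+1) = 3·3^m·m + 18·3^m - 5 = 3^(m+1)((m+1) + 5) - 5,
which is the closed form with t = m+1.
By the principle of mathematical induction, the result holds for all t ≥ 1.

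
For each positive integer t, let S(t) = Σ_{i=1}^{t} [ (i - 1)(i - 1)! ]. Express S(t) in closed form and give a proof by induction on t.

S(t) = t! - 1

We claim S(t) = t! - 1 for all t ≥ 1.
Base case (t = 1): S(1) = 0, and the closed form gives 0. They agree.
Inductive step: assume the claim holds for t = i, so S(i) = i! - 1.
Then S(i+1) = S(i) + (i·i!) = (i! - 1) + (i·i!).
Simplifying, S(i+1) = (i+1)! - 1,
which is the closed form with t = i+1.
By the principle of mathematical induction, the result holds for all t ≥ 1.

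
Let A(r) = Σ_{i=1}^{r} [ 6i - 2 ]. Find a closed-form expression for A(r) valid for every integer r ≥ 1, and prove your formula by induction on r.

A(r) = r(3r + 1)

We claim A(r) = r(3r + 1) for all r ≥ 1.
For the base case r = 1: A(1) = 4, and the closed form gives 4. They agree.
Inductive step: suppose the statement holds for some i ≥ 1, so A(i) = i(3i + 1).
Then A(i+1) = A(i) + (6i + 4) = (i(3i + 1)) + (6i + 4).
Simplifying, A(i+1) = (i + 1)(3i + 4) = (i+1)(3(i+1) + 1),
which is the closed form with r = i+1.
Hence, by induction on r, the claim holds for every r ≥ 1.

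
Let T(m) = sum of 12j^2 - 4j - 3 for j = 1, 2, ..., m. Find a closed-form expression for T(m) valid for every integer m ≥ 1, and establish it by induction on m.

T(m) = m(2m - 1)(2m + 3)

We claim T(m) = m(2m - 1)(2m + 3) for all m ≥ 1.
Base step (m = 1): T(1) = 5, and the closed form gives 5. They agree.
Inductive step: suppose the statement holds for some j ≥ 1, so T(j) = j(4j^2 + 4j - 3).
Then T(j+1) = T(j) + (12j^2 + 20j + 5) = (j(4j^2 + 4j - 3)) + (12j^2 + 20j + 5).
Simplifying, T(j+1) = (j + 1)(2j + 1)(2j + 5) = (j+1)(2(j+1) - 1)(2(j+1) + 3),
which is the closed form with m = j+1.
By induction, the statement is established for all m ≥ 1.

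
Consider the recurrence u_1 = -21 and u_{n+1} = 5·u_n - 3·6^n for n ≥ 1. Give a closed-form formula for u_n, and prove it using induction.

u_n = -3·5^(n - 1) - 3·6^n

Computing the first terms: u_1 = -21, u_2 = -123, u_3 = -723. This suggests u_n = -3·5^(n - 1) - 3·6^n.
For the base case n = 1: the formula gives -21 = -21 = u_1.
Suppose the result is true for n = m, so u_m = -3·5^(m - 1) - 3·6^m.
Then u_{m+1} = 5·u_m - 3·6^m = 5·(-3·5^(m - 1) - 3·6^m) - 3·6^m = -3·5^m - 3·6^(m + 1) = -3·5^((m+1) - 1) - 3·6^(m+1),
which is the claimed formula at n = m+1.
This completes the induction.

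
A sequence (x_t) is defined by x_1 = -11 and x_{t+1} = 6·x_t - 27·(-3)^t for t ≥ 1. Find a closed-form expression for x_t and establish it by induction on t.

Computing the first terms: x_1 = -11, x_2 = 15, x_3 = -153. This suggests x_t = -(-3)^(t + 1) - 2·6^(t - 1).
When t = 1: the formula gives -11 = -11 = x_1.
Suppose the result is true for t = m, so x_m = -(-3)^(m + 1) - 2·6^(m - 1).
Then x_{m+1} = 6·x_m - 27·(-3)^m = 6·(-(-3)^(m + 1) - 2·6^(m - 1)) - 27·(-3)^m = -(-3)^(m + 2) - 2·6^m = -(-3)^((m+1) + 1) - 2·6^((m+1) - 1),
which is the claimed formula at t = m+1.
This completes the induction.

x_t = -(-3)^(t + 1) - 2·6^(t - 1)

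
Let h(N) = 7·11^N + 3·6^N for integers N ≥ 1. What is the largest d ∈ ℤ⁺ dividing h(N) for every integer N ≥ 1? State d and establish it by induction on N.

d = 5

Computing the first values: h(1) = 95 and h(2) = 955; gcd(95, 955) = 5, so d ≤ 5.
We prove 5 | 7·11^N + 3·6^N for all N ≥ 1 by induction on N.
Base case (N = 1): h(1) = 95 = 5·(19), so 5 | h(1).
Suppose the result is true for N = j, i.e. 5 | h(j). Then
h(j+1) − 11·h(j) = (7·11^(j+1) + 3·6^(j+1)) − 11·(7·11^j + 3·6^j) = (3)·6^j·(6 − 11) = (-15)·6^j. Since 5 | h(j) by the inductive hypothesis, 5 | 11·h(j); and 5 | -15 since -15 = 5·-3. Therefore 5 | h(j+1).
By induction, the statement is established for all N ≥ 1.
Therefore the largest such d is 5.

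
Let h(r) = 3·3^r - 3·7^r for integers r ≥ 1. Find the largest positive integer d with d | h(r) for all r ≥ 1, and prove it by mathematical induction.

d = 12

Computing the first values: h(1) = -12 and h(2) = -120; gcd(-12, -120) = 12, so d ≤ 12.
We prove 12 | 3·3^r - 3·7^r for all r ≥ 1 by induction on r.
Base case (r = 1): h(1) = -12 = 12·(-1), so 12 | h(1).
Suppose the result is true for r = k, i.e. 12 | h(k). Then
h(k+1) − 7·h(k) = (3·3^(k+1) - 3·7^(k+1)) − 7·(3·3^k - 3·7^k) = (3)·3^k·(3 − 7) = (-12)·3^k. Since 12 | h(k) by the inductive hypothesis, 12 | 7·h(k); and 12 | -12 since -12 = 12·-1. Therefore 12 | h(k+1).
This completes the induction.
Therefore the largest such d is 12.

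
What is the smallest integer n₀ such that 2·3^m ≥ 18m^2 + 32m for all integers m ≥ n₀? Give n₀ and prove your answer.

At m = 5: 486 < 610, so the inequality fails and n₀ ≥ 6. We prove 2·3^m ≥ 18m^2 + 32m for all m ≥ 6.
Base case (m = 6): 2·3^m = 1458 and 18m^2 + 32m = 840, so 1458 ≥ 840.
Suppose the result is true for m = i, so 2·3^i ≥ 18i^2 + 32i.
Then 2·3^(i + 1) = 3·(2·3^i) ≥ 3·(18i^2 + 32i).
Also, for i ≥ 6 we have 3·(18i^2 + 32i) ≥ 18(i+1)^2 + 32(i+1), since 3·(18i^2 + 32i) − (18(i+1)^2 + 32(i+1)) = 36i^2 + 28i - 50, which is nonnegative for all i ≥ 6.
Combining, 2·3^(i + 1) ≥ 18(i+1)^2 + 32(i+1).
By induction, the statement is established for all m ≥ 6.
Hence the smallest such n₀ is 6.

n₀ = 6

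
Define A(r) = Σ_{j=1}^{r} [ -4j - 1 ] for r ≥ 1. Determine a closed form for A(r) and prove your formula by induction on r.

A(r) = -r(2r + 3)

We claim A(r) = -r(2r + 3) for all r ≥ 1.
For the base case r = 1: A(1) = -5, and the closed form gives -5. They agree.
Inductive step: suppose the statement holds for some j ≥ 1, so A(j) = j(-2j - 3).
Then A(j+1) = A(j) + (-4j - 5) = (j(-2j - 3)) + (-4j - 5).
Simplifying, A(j+1) = -(j + 1)(2j + 5) = -(j+1)(2(j+1) + 3),
which is the closed form with r = j+1.
By induction, the statement is established for all r ≥ 1.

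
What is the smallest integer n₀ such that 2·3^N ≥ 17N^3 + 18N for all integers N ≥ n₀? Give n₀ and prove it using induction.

At N = 7: 4374 < 5957, so the inequality fails and n₀ ≥ 8. We prove 2·3^N ≥ 17N^3 + 18N for all N ≥ 8.
For the base case N = 8: 2·3^N = 13122 and 17N^3 + 18N = 8848, so 13122 ≥ 8848.
Inductive step: suppose the statement holds for some r ≥ 8, so 2·3^r ≥ 17r^3 + 18r.
Then 2·3^(r + 1) = 3·(2·3^r) ≥ 3·(17r^3 + 18r).
Also, for r ≥ 8 we have 3·(17r^3 + 18r) ≥ 17(r+1)^3 + 18(r+1), since 3·(17r^3 + 18r) − (17(r+1)^3 + 18(r+1)) = 34r^3 - 51r^2 - 15r - 35, which is nonnegative for all r ≥ 8.
Combining, 2·3^(r + 1) ≥ 17(r+1)^3 + 18(r+1).
Hence, by induction on N, the claim holds for every N ≥ 8.
Hence the smallest such n₀ is 8.

n₀ = 8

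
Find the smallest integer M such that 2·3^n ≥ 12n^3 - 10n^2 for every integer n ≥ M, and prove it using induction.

At n = 6: 1458 < 2232, so the inequality fails and M ≥ 7. We prove 2·3^n ≥ 12n^3 - 10n^2 for all n ≥ 7.
When n = 7: 2·3^n = 4374 and 12n^3 - 10n^2 = 3626, so 4374 ≥ 3626.
Inductive step: suppose the statement holds for some r ≥ 7, so 2·3^r ≥ 12r^3 - 10r^2.
Then 2·3^(r + 1) = 3·(2·3^r) ≥ 3·(12r^3 - 10r^2).
Also, for r ≥ 7 we have 3·(12r^3 - 10r^2) ≥ 12(r+1)^3 - 10(r+1)^2, since 3·(12r^3 - 10r^2) − (12(r+1)^3 - 10(r+1)^2) = 24r^3 - 56r^2 - 16r - 2, which is nonnegative for all r ≥ 7.
Combining, 2·3^(r + 1) ≥ 12(r+1)^3 - 10(r+1)^2.
By induction, the statement is established for all n ≥ 7.
Hence the smallest such M is 7.

M = 7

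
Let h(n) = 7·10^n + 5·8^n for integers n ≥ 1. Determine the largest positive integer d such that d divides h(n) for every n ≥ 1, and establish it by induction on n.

Computing the first values: h(1) = 110 and h(2) = 1020; gcd(110, 1020) = 10, so d ≤ 10.
We prove 10 | 7·10^n + 5·8^n for all n ≥ 1 by induction on n.
When n = 1: h(1) = 110 = 10·(11), so 10 | h(1).
For the inductive step, assume it holds for an arbitrary i ≥ 1, i.e. 10 | h(i). Then
h(i+1) − 10·h(i) = (7·10^(i+1) + 5·8^(i+1)) − 10·(7·10^i + 5·8^i) = (5)·8^i·(8 − 10) = (-10)·8^i. Since 10 | h(i) by the inductive hypothesis, 10 | 10·h(i); and 10 | -10 since -10 = 10·-1. Therefore 10 | h(i+1).
Hence, by induction on n, the claim holds for every n ≥ 1.
Therefore the largest such d is 10.

d = 10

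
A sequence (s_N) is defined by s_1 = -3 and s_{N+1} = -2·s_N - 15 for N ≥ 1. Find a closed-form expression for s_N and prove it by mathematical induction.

Computing the first terms: s_1 = -3, s_2 = -9, s_3 = 3. This suggests s_N = -(-2)^N - 5.
For the base case N = 1: the formula gives -3 = -3 = s_1.
Inductive step: assume the claim holds for N = i, so s_i = -(-2)^i - 5.
Then s_{i+1} = -2·s_i - 15 = -2·(-(-2)^i - 5) - 15 = -(-2)^(i + 1) - 5,
which is the claimed formula at N = i+1.
By the principle of mathematical induction, the result holds for all N ≥ 1.

s_N = -(-2)^N - 5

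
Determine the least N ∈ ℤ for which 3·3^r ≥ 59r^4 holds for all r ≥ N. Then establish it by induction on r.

N = 12

At r = 11: 531441 < 863819, so the inequality fails and N ≥ 12. We prove 3·3^r ≥ 59r^4 for all r ≥ 12.
When r = 12: 3·3^r = 1594323 and 59r^4 = 1223424, so 1594323 ≥ 1223424.
Inductive step: assume the claim holds for r = i, so 3·3^i ≥ 59i^4.
Then 3·3^(i + 1) = 3·(3·3^i) ≥ 3·(59i^4).
Also, for i ≥ 12 we have 3·(59i^4) ≥ 59(i+1)^4, since 3 ≥ (1 + 1/i)^4 for all i ≥ 12.
Combining, 3·3^(i + 1) ≥ 59(i+1)^4.
By induction, the statement is established for all r ≥ 12.
Hence the smallest such N is 12.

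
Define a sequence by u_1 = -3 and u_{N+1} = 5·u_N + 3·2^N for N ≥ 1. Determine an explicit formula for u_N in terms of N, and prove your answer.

u_N = -2^N - 5^(N - 1)

Computing the first terms: u_1 = -3, u_2 = -9, u_3 = -33. This suggests u_N = -2^N - 5^(N - 1).
Base case (N = 1): the formula gives -3 = -3 = u_1.
For the inductive step, assume it holds for an arbitrary k ≥ 1, so u_k = -2^k - 5^(k - 1).
Then u_{k+1} = 5·u_k + 3·2^k = 5·(-2^k - 5^(k - 1)) + 3·2^k = -2^(k + 1) - 5^k = -2^(k+1) - 5^((k+1) - 1),
which is the claimed formula at N = k+1.
By the principle of mathematical induction, the result holds for all N ≥ 1.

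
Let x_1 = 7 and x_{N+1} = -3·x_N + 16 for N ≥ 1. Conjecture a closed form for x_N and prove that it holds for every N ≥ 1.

x_N = -(-3)^N + 4

Computing the first terms: x_1 = 7, x_2 = -5, x_3 = 31. This suggests x_N = -(-3)^N + 4.
When N = 1: the formula gives 7 = 7 = x_1.
For the inductive step, assume it holds for an arbitrary m ≥ 1, so x_m = -(-3)^m + 4.
Then x_{m+1} = -3·x_m + 16 = -3·(-(-3)^m + 4) + 16 = -(-3)^(m + 1) + 4,
which is the claimed formula at N = m+1.
Hence, by induction on N, the claim holds for every N ≥ 1.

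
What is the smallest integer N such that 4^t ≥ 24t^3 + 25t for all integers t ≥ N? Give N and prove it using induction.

N = 7

At t = 6: 4096 < 5334, so the inequality fails and N ≥ 7. We prove 4^t ≥ 24t^3 + 25t for all t ≥ 7.
Base step (t = 7): 4^t = 16384 and 24t^3 + 25t = 8407, so 16384 ≥ 8407.
Inductive step: suppose the statement holds for some p ≥ 7, so 4^p ≥ 24p^3 + 25p.
Then 4^(p + 1) = 4·(4^p) ≥ 4·(24p^3 + 25p).
Also, for p ≥ 7 we have 4·(24p^3 + 25p) ≥ 24(p+1)^3 + 25(p+1), since 4·(24p^3 + 25p) − (24(p+1)^3 + 25(p+1)) = 72p^3 - 72p^2 + 3p - 49, which is nonnegative for all p ≥ 7.
Combining, 4^(p + 1) ≥ 24(p+1)^3 + 25(p+1).
By induction, the statement is established for all t ≥ 7.
Hence the smallest such N is 7.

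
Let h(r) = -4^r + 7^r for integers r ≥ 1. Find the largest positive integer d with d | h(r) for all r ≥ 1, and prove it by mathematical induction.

d = 3

Computing the first values: h(1) = 3 and h(2) = 33; gcd(3, 33) = 3, so d ≤ 3.
We prove 3 | -4^r + 7^r for all r ≥ 1 by induction on r.
When r = 1: h(1) = 3 = 3·(1), so 3 | h(1).
Inductive step: suppose the statement holds for some i ≥ 1, i.e. 3 | h(i). Then
7^{i+1} − 4^{i+1} = 7·7^i − 4·4^i = 7·(7^i − 4^i) + (3)·4^i. The first term is divisible by 3 by the inductive hypothesis, and the second term (3)·4^i is divisible by 3 since 3 | 3. Hence 3 | h(i+1).
Hence, by induction on r, the claim holds for every r ≥ 1.
Therefore the largest such d is 3.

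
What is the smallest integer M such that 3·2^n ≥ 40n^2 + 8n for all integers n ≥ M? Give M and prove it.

M = 11

At n = 10: 3072 < 4080, so the inequality fails and M ≥ 11. We prove 3·2^n ≥ 40n^2 + 8n for all n ≥ 11.
For the base case n = 11: 3·2^n = 6144 and 40n^2 + 8n = 4928, so 6144 ≥ 4928.
Suppose the result is true for n = j, so 3·2^j ≥ 40j^2 + 8j.
Then 3·2^(j + 1) = 2·(3·2^j) ≥ 2·(40j^2 + 8j).
Also, for j ≥ 11 we have 2·(40j^2 + 8j) ≥ 40(j+1)^2 + 8(j+1), since 2·(40j^2 + 8j) − (40(j+1)^2 + 8(j+1)) = 40j^2 - 72j - 48, which is nonnegative for all j ≥ 11.
Combining, 3·2^(j + 1) ≥ 40(j+1)^2 + 8(j+1).
By the principle of mathematical induction, the result holds for all n ≥ 11.
Hence the smallest such M is 11.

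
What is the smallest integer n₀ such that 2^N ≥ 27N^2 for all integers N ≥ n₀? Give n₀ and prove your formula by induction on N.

n₀ = 12

At N = 11: 2048 < 3267, so the inequality fails and n₀ ≥ 12. We prove 2^N ≥ 27N^2 for all N ≥ 12.
When N = 12: 2^N = 4096 and 27N^2 = 3888, so 4096 ≥ 3888.
For the inductive step, assume it holds for an arbitrary r ≥ 12, so 2^r ≥ 27r^2.
Then 2^(r + 1) = 2·(2^r) ≥ 2·(27r^2).
Also, for r ≥ 12 we have 2·(27r^2) ≥ 27(r+1)^2, since 2 ≥ (1 + 1/r)^2 for all r ≥ 12.
Combining, 2^(r + 1) ≥ 27(r+1)^2.
By the principle of mathematical induction, the result holds for all N ≥ 12.
Hence the smallest such n₀ is 12.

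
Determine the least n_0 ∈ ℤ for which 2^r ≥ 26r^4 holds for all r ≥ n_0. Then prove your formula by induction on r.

At r = 22: 4194304 < 6090656, so the inequality fails and n_0 ≥ 23. We prove 2^r ≥ 26r^4 for all r ≥ 23.
Base case (r = 23): 2^r = 8388608 and 26r^4 = 7275866, so 8388608 ≥ 7275866.
Suppose the result is true for r = j, so 2^j ≥ 26j^4.
Then 2^(j + 1) = 2·(2^j) ≥ 2·(26j^4).
Also, for j ≥ 23 we have 2·(26j^4) ≥ 26(j+1)^4, since 2 ≥ (1 + 1/j)^4 for all j ≥ 23.
Combining, 2^(j + 1) ≥ 26(j+1)^4.
This completes the induction.
Hence the smallest such n_0 is 23.

n_0 = 23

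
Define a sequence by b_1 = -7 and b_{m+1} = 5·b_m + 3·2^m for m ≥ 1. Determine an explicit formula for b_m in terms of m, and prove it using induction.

b_m = -2^m - 5^m

Computing the first terms: b_1 = -7, b_2 = -29, b_3 = -133. This suggests b_m = -2^m - 5^m.
Base case (m = 1): the formula gives -7 = -7 = b_1.
Suppose the result is true for m = j, so b_j = -2^j - 5^j.
Then b_{j+1} = 5·b_j + 3·2^j = 5·(-2^j - 5^j) + 3·2^j = -2^(j + 1) - 5^(j + 1),
which is the claimed formula at m = j+1.
Hence, by induction on m, the claim holds for every m ≥ 1.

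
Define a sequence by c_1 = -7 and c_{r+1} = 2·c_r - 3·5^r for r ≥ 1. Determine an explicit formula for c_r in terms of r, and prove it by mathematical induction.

c_r = -2^r - 5^r

Computing the first terms: c_1 = -7, c_2 = -29, c_3 = -133. This suggests c_r = -2^r - 5^r.
Base step (r = 1): the formula gives -7 = -7 = c_1.
Inductive step: assume the claim holds for r = i, so c_i = -2^i - 5^i.
Then c_{i+1} = 2·c_i - 3·5^i = 2·(-2^i - 5^i) - 3·5^i = -2^(i + 1) - 5^(i + 1),
which is the claimed formula at r = i+1.
By the principle of mathematical induction, the result holds for all r ≥ 1.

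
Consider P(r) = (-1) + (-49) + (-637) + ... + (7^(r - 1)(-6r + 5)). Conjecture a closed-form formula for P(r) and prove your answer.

We claim P(r) = 7^r(-r + 1) - 1 for all r ≥ 1.
Base step (r = 1): P(1) = -1, and the closed form gives -1. They agree.
Inductive step: suppose the statement holds for some m ≥ 1, so P(m) = 7^m(-m + 1) - 1.
Then P(m+1) = P(m) + (7^m(-6m - 1)) = (7^m(-m + 1) - 1) + (7^m(-6m - 1)).
Simplifying, P(m+1) = -7·7^m·m - 1 = 7^(m+1)(-(m+1) + 1) - 1,
which is the closed form with r = m+1.
By the principle of mathematical induction, the result holds for all r ≥ 1.

P(r) = 7^r(-r + 1) - 1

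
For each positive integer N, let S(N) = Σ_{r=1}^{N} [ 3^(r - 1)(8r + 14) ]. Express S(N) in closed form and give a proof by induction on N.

We claim S(N) = 3^N(4N + 5) - 5 for all N ≥ 1.
When N = 1: S(1) = 22, and the closed form gives 22. They agree.
Inductive step: suppose the statement holds for some r ≥ 1, so S(r) = 3^r(4r + 5) - 5.
Then S(r+1) = S(r) + (3^r(8r + 22)) = (3^r(4r + 5) - 5) + (3^r(8r + 22)).
Simplifying, S(r+1) = 12·3^r·r + 27·3^r - 5 = 3^(r+1)(4(r+1) + 5) - 5,
which is the closed form with N = r+1.
By induction, the statement is established for all N ≥ 1.

S(N) = 3^N(4N + 5) - 5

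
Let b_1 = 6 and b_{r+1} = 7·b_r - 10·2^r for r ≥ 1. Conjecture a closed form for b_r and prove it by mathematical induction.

b_r = 2^(r + 1) + 2·7^(r - 1)

Computing the first terms: b_1 = 6, b_2 = 22, b_3 = 114. This suggests b_r = 2^(r + 1) + 2·7^(r - 1).
For the base case r = 1: the formula gives 6 = 6 = b_1.
For the inductive step, assume it holds for an arbitrary k ≥ 1, so b_k = 2^(k + 1) + 2·7^(k - 1).
Then b_{k+1} = 7·b_k - 10·2^k = 7·(2^(k + 1) + 2·7^(k - 1)) - 10·2^k = 2^(k + 2) + 2·7^k = 2^((k+1) + 1) + 2·7^((k+1) - 1),
which is the claimed formula at r = k+1.
Hence, by induction on r, the claim holds for every r ≥ 1.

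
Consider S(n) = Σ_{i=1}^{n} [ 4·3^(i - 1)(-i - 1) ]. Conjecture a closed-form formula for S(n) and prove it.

S(n) = -3^n(2n + 1) + 1

We claim S(n) = -3^n(2n + 1) + 1 for all n ≥ 1.
Base step (n = 1): S(1) = -8, and the closed form gives -8. They agree.
Suppose the result is true for n = i, so S(i) = -3^i(2i + 1) + 1.
Then S(i+1) = S(i) + (4·3^i(-i - 2)) = (-3^i(2i + 1) + 1) + (4·3^i(-i - 2)).
Simplifying, S(i+1) = -6·3^i·i - 9·3^i + 1 = -3^(i+1)(2(i+1) + 1) + 1,
which is the closed form with n = i+1.
Hence, by induction on n, the claim holds for every n ≥ 1.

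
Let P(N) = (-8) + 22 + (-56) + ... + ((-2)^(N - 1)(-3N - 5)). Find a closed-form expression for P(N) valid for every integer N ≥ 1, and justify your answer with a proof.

P(N) = (-2)^N(N + 2) - 2

We claim P(N) = (-2)^N(N + 2) - 2 for all N ≥ 1.
Base case (N = 1): P(1) = -8, and the closed form gives -8. They agree.
Inductive step: suppose the statement holds for some j ≥ 1, so P(j) = (-2)^j(j + 2) - 2.
Then P(j+1) = P(j) + ((-2)^j(-3j - 8)) = ((-2)^j(j + 2) - 2) + ((-2)^j(-3j - 8)).
Simplifying, P(j+1) = -2(-2)^j·j - 6(-2)^j - 2 = (-2)^(j+1)((j+1) + 2) - 2,
which is the closed form with N = j+1.
This completes the induction.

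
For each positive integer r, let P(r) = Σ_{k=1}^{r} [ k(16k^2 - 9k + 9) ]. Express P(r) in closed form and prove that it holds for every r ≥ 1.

We claim P(r) = r(r + 1)(4r^2 + r + 3) for all r ≥ 1.
Base step (r = 1): P(1) = 16, and the closed form gives 16. They agree.
For the inductive step, assume it holds for an arbitrary k ≥ 1, so P(k) = k(4k^3 + 5k^2 + 4k + 3).
Then P(k+1) = P(k) + (-(k + 1)(9k - 16(k + 1)^2)) = (k(4k^3 + 5k^2 + 4k + 3)) + (-(k + 1)(9k - 16(k + 1)^2)).
Simplifying, P(k+1) = (k + 1)(k + 2)(4k^2 + 9k + 8) = (k+1)((k+1) + 1)(4(k+1)^2 + (k+1) + 3),
which is the closed form with r = k+1.
By the principle of mathematical induction, the result holds for all r ≥ 1.

P(r) = r(r + 1)(4r^2 + r + 3)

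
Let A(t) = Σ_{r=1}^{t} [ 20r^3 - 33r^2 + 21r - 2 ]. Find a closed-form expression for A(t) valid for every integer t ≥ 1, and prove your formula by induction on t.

We claim A(t) = t(5t^3 - t^2 - t + 3) for all t ≥ 1.
Base case (t = 1): A(1) = 6, and the closed form gives 6. They agree.
Inductive step: suppose the statement holds for some r ≥ 1, so A(r) = r(5r^3 - r^2 - r + 3).
Then A(r+1) = A(r) + (20r^3 + 27r^2 + 15r + 6) = (r(5r^3 - r^2 - r + 3)) + (20r^3 + 27r^2 + 15r + 6).
Simplifying, A(r+1) = (r + 1)(5r^3 + 14r^2 + 12r + 6) = (r+1)(5(r+1)^3 - (r+1)^2 - (r+1) + 3),
which is the closed form with t = r+1.
This completes the induction.

A(t) = t(5t^3 - t^2 - t + 3)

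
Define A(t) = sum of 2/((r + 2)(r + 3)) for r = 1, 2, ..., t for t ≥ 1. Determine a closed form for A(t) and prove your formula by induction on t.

We claim A(t) = 2t/(3(t + 3)) for all t ≥ 1.
For the base case t = 1: A(1) = 1/6, and the closed form gives 1/6. They agree.
Inductive step: suppose the statement holds for some r ≥ 1, so A(r) = 2r/(3(r + 3)).
Then A(r+1) = A(r) + (2/((r + 3)(r + 4))) = (2r/(3(r + 3))) + (2/((r + 3)(r + 4))).
Simplifying, A(r+1) = 2(r + 1)/(3(r + 4)) = 2(r+1)/(3((r+1) + 3)),
which is the closed form with t = r+1.
By the principle of mathematical induction, the result holds for all t ≥ 1.

A(t) = 2t/(3(t + 3))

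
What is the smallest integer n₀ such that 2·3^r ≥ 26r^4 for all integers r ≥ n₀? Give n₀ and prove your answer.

n₀ = 12

At r = 11: 354294 < 380666, so the inequality fails and n₀ ≥ 12. We prove 2·3^r ≥ 26r^4 for all r ≥ 12.
Base case (r = 12): 2·3^r = 1062882 and 26r^4 = 539136, so 1062882 ≥ 539136.
Inductive step: assume the claim holds for r = k, so 2·3^k ≥ 26k^4.
Then 2·3^(k + 1) = 3·(2·3^k) ≥ 3·(26k^4).
Also, for k ≥ 12 we have 3·(26k^4) ≥ 26(k+1)^4, since 3 ≥ (1 + 1/k)^4 for all k ≥ 12.
Combining, 2·3^(k + 1) ≥ 26(k+1)^4.
By induction, the statement is established for all r ≥ 12.
Hence the smallest such n₀ is 12.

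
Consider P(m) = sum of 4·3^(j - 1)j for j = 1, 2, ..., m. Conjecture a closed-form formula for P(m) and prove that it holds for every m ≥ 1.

We claim P(m) = 3^m(2m - 1) + 1 for all m ≥ 1.
For the base case m = 1: P(1) = 4, and the closed form gives 4. They agree.
Inductive step: suppose the statement holds for some j ≥ 1, so P(j) = 3^j(2j - 1) + 1.
Then P(j+1) = P(j) + (4·3^j(j + 1)) = (3^j(2j - 1) + 1) + (4·3^j(j + 1)).
Simplifying, P(j+1) = 6·3^j·j + 3·3^j + 1 = 3^(j+1)(2(j+1) - 1) + 1,
which is the closed form with m = j+1.
This completes the induction.

P(m) = 3^m(2m - 1) + 1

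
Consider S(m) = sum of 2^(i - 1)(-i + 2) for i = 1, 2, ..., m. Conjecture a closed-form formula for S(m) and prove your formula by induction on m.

S(m) = 2^m(-m + 3) - 3

We claim S(m) = 2^m(-m + 3) - 3 for all m ≥ 1.
Base step (m = 1): S(1) = 1, and the closed form gives 1. They agree.
Suppose the result is true for m = i, so S(i) = 2^i(-i + 3) - 3.
Then S(i+1) = S(i) + (2^i(-i + 1)) = (2^i(-i + 3) - 3) + (2^i(-i + 1)).
Simplifying, S(i+1) = -2^(i + 1)i + 2^(i + 2) - 3 = 2^(i+1)(-(i+1) + 3) - 3,
which is the closed form with m = i+1.
Hence, by induction on m, the claim holds for every m ≥ 1.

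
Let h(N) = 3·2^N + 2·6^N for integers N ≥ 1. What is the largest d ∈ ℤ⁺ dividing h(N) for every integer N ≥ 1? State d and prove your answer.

d = 6

Computing the first values: h(1) = 18 and h(2) = 84; gcd(18, 84) = 6, so d ≤ 6.
We prove 6 | 3·2^N + 2·6^N for all N ≥ 1 by induction on N.
Base step (N = 1): h(1) = 18 = 6·(3), so 6 | h(1).
Inductive step: suppose the statement holds for some r ≥ 1, i.e. 6 | h(r). Then
h(r+1) − 6·h(r) = (3·2^(r+1) + 2·6^(r+1)) − 6·(3·2^r + 2·6^r) = (3)·2^r·(2 − 6) = (-12)·2^r. Since 6 | h(r) by the inductive hypothesis, 6 | 6·h(r); and 6 | -12 since -12 = 6·-2. Therefore 6 | h(r+1).
By the principle of mathematical induction, the result holds for all N ≥ 1.
Therefore the largest such d is 6.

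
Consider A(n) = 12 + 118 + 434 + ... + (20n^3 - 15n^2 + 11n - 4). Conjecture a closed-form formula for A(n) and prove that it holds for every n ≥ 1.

A(n) = n(5n^3 + 5n^2 + 3n - 1)

We claim A(n) = n(5n^3 + 5n^2 + 3n - 1) for all n ≥ 1.
For the base case n = 1: A(1) = 12, and the closed form gives 12. They agree.
Inductive step: suppose the statement holds for some i ≥ 1, so A(i) = i(5i^3 + 5i^2 + 3i - 1).
Then A(i+1) = A(i) + (20i^3 + 45i^2 + 41i + 12) = (i(5i^3 + 5i^2 + 3i - 1)) + (20i^3 + 45i^2 + 41i + 12).
Simplifying, A(i+1) = (i + 1)(5i^3 + 20i^2 + 28i + 12) = (i+1)(5(i+1)^3 + 5(i+1)^2 + 3(i+1) - 1),
which is the closed form with n = i+1.
By induction, the statement is established for all n ≥ 1.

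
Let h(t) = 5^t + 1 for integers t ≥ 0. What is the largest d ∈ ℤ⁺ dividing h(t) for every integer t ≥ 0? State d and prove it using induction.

Computing the first values: h(0) = 2 and h(1) = 6; gcd(2, 6) = 2, so d ≤ 2.
We prove 2 | 5^t + 1 for all t ≥ 0 by induction on t.
Base step (t = 0): h(0) = 2 = 2·(1), so 2 | h(0).
Suppose the result is true for t = m, i.e. 2 | h(m). Then
h(m+1) = 5^(m+1) + 1 = 5·(5^m + 1) - 4 = 5·h(m) - 4. The first term is divisible by 2 by the inductive hypothesis, and -4 is divisible by 2. Hence 2 | h(m+1).
By the principle of mathematical induction, the result holds for all t ≥ 0.
Therefore the largest such d is 2.

d = 2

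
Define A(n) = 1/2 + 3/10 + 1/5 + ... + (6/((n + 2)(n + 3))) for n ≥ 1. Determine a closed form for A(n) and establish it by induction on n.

A(n) = 2n/(n + 3)

We claim A(n) = 2n/(n + 3) for all n ≥ 1.
Base step (n = 1): A(1) = 1/2, and the closed form gives 1/2. They agree.
Inductive step: assume the claim holds for n = r, so A(r) = 2r/(r + 3).
Then A(r+1) = A(r) + (6/((r + 3)(r + 4))) = (2r/(r + 3)) + (6/((r + 3)(r + 4))).
Simplifying, A(r+1) = 2(r + 1)/(r + 4) = 2(r+1)/((r+1) + 3),
which is the closed form with n = r+1.
By induction, the statement is established for all n ≥ 1.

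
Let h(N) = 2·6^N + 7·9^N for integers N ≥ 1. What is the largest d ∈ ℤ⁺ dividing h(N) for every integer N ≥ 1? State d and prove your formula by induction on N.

Computing the first values: h(1) = 75 and h(2) = 639; gcd(75, 639) = 3, so d ≤ 3.
We prove 3 | 2·6^N + 7·9^N for all N ≥ 1 by induction on N.
Base step (N = 1): h(1) = 75 = 3·(25), so 3 | h(1).
For the inductive step, assume it holds for an arbitrary j ≥ 1, i.e. 3 | h(j). Then
h(j+1) − 9·h(j) = (2·6^(j+1) + 7·9^(j+1)) − 9·(2·6^j + 7·9^j) = (2)·6^j·(6 − 9) = (-6)·6^j. Since 3 | h(j) by the inductive hypothesis, 3 | 9·h(j); and 3 | -6 since -6 = 3·-2. Therefore 3 | h(j+1).
By the principle of mathematical induction, the result holds for all N ≥ 1.
Therefore the largest such d is 3.

d = 3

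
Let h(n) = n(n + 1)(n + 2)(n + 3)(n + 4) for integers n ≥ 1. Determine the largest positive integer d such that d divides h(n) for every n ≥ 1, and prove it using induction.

d = 120

Computing the first values: h(1) = 120 and h(2) = 720; gcd(120, 720) = 120, so d ≤ 120.
We prove 120 | n(n + 1)(n + 2)(n + 3)(n + 4) for all n ≥ 1 by induction on n.
For the base case n = 1: h(1) = 120 = 120·(1), so 120 | h(1).
Inductive step: assume the claim holds for n = m, i.e. 120 | h(m). Then
h(m+1) − h(m) = (m+1)·(m+2)·(m+3)·(m+4)·(m+5) − m·(m+1)·(m+2)·(m+3)·(m+4) = (m+1)·(m+2)·(m+3)·(m+4)·[(m+5) − m] = 5·(m+1)·(m+2)·(m+3)·(m+4). The product of 4 consecutive integers is divisible by (4)! = 24, so h(m+1) − h(m) is divisible by 5·24 = 120. By the inductive hypothesis 120 | h(m), hence 120 | h(m+1).
By induction, the statement is established for all n ≥ 1.
Therefore the largest such d is 120.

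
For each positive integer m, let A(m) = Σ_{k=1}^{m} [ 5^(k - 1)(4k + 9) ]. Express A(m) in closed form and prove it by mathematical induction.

We claim A(m) = 5^m(m + 2) - 2 for all m ≥ 1.
Base case (m = 1): A(1) = 13, and the closed form gives 13. They agree.
For the inductive step, assume it holds for an arbitrary k ≥ 1, so A(k) = 5^k(k + 2) - 2.
Then A(k+1) = A(k) + (5^k(4k + 13)) = (5^k(k + 2) - 2) + (5^k(4k + 13)).
Simplifying, A(k+1) = 5·5^k·k + 15·5^k - 2 = 5^(k+1)((k+1) + 2) - 2,
which is the closed form with m = k+1.
This completes the induction.

A(m) = 5^m(m + 2) - 2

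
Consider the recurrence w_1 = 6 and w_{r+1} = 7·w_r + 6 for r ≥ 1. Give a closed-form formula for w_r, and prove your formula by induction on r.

w_r = 7^r - 1

Computing the first terms: w_1 = 6, w_2 = 48, w_3 = 342. This suggests w_r = 7^r - 1.
For the base case r = 1: the formula gives 6 = 6 = w_1.
Suppose the result is true for r = i, so w_i = 7^i - 1.
Then w_{i+1} = 7·w_i + 6 = 7·(7^i - 1) + 6 = 7^(i + 1) - 1,
which is the claimed formula at r = i+1.
This completes the induction.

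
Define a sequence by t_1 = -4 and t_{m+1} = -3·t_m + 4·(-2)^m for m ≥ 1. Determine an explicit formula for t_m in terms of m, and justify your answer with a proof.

Computing the first terms: t_1 = -4, t_2 = 4, t_3 = 4. This suggests t_m = (-2)^(m + 2) + 4(-3)^(m - 1).
For the base case m = 1: the formula gives -4 = -4 = t_1.
Suppose the result is true for m = j, so t_j = (-2)^(j + 2) + 4(-3)^(j - 1).
Then t_{j+1} = -3·t_j + 4·(-2)^j = -3·((-2)^(j + 2) + 4(-3)^(j - 1)) + 4·(-2)^j = (-2)^(j + 3) + 4(-3)^j = (-2)^((j+1) + 2) + 4(-3)^((j+1) - 1),
which is the claimed formula at m = j+1.
By the principle of mathematical induction, the result holds for all m ≥ 1.

t_m = (-2)^(m + 2) + 4(-3)^(m - 1)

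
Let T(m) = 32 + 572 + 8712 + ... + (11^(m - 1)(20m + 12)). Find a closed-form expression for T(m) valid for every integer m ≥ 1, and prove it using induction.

We claim T(m) = 11^m(2m + 1) - 1 for all m ≥ 1.
For the base case m = 1: T(1) = 32, and the closed form gives 32. They agree.
Suppose the result is true for m = j, so T(j) = 11^j(2j + 1) - 1.
Then T(j+1) = T(j) + (11^j(20j + 32)) = (11^j(2j + 1) - 1) + (11^j(20j + 32)).
Simplifying, T(j+1) = 22·11^j·j + 33·11^j - 1 = 11^(j+1)(2(j+1) + 1) - 1,
which is the closed form with m = j+1.
By induction, the statement is established for all m ≥ 1.

T(m) = 11^m(2m + 1) - 1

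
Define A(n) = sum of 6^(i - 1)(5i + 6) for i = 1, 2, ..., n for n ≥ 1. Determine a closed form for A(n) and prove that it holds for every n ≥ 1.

A(n) = 6^n(n + 1) - 1

We claim A(n) = 6^n(n + 1) - 1 for all n ≥ 1.
When n = 1: A(1) = 11, and the closed form gives 11. They agree.
Inductive step: assume the claim holds for n = i, so A(i) = 6^i(i + 1) - 1.
Then A(i+1) = A(i) + (6^i(5i + 11)) = (6^i(i + 1) - 1) + (6^i(5i + 11)).
Simplifying, A(i+1) = 6·6^i·i + 12·6^i - 1 = 6^(i+1)((i+1) + 1) - 1,
which is the closed form with n = i+1.
By the principle of mathematical induction, the result holds for all n ≥ 1.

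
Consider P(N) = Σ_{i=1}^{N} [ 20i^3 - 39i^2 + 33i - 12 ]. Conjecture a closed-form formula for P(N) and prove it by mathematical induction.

P(N) = N(5N^3 - 3N^2 + 2N - 2)

We claim P(N) = N(5N^3 - 3N^2 + 2N - 2) for all N ≥ 1.
For the base case N = 1: P(1) = 2, and the closed form gives 2. They agree.
Inductive step: assume the claim holds for N = i, so P(i) = i(5i^3 - 3i^2 + 2i - 2).
Then P(i+1) = P(i) + (20i^3 + 21i^2 + 15i + 2) = (i(5i^3 - 3i^2 + 2i - 2)) + (20i^3 + 21i^2 + 15i + 2).
Simplifying, P(i+1) = (i + 1)(5i^3 + 12i^2 + 11i + 2) = (i+1)(5(i+1)^3 - 3(i+1)^2 + 2(i+1) - 2),
which is the closed form with N = i+1.
By induction, the statement is established for all N ≥ 1.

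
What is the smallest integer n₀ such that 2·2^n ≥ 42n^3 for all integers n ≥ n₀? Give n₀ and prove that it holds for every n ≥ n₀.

At n = 16: 131072 < 172032, so the inequality fails and n₀ ≥ 17. We prove 2·2^n ≥ 42n^3 for all n ≥ 17.
Base case (n = 17): 2·2^n = 262144 and 42n^3 = 206346, so 262144 ≥ 206346.
Inductive step: suppose the statement holds for some p ≥ 17, so 2·2^p ≥ 42p^3.
Then 2·2^(p + 1) = 2·(2·2^p) ≥ 2·(42p^3).
Also, for p ≥ 17 we have 2·(42p^3) ≥ 42(p+1)^3, since 2 ≥ (1 + 1/p)^3 for all p ≥ 17.
Combining, 2·2^(p + 1) ≥ 42(p+1)^3.
By induction, the statement is established for all n ≥ 17.
Hence the smallest such n₀ is 17.

n₀ = 17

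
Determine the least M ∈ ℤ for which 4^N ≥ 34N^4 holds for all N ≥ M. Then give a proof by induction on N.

At N = 8: 65536 < 139264, so the inequality fails and M ≥ 9. We prove 4^N ≥ 34N^4 for all N ≥ 9.
Base case (N = 9): 4^N = 262144 and 34N^4 = 223074, so 262144 ≥ 223074.
For the inductive step, assume it holds for an arbitrary i ≥ 9, so 4^i ≥ 34i^4.
Then 4^(i + 1) = 4·(4^i) ≥ 4·(34i^4).
Also, for i ≥ 9 we have 4·(34i^4) ≥ 34(i+1)^4, since 4 ≥ (1 + 1/i)^4 for all i ≥ 9.
Combining, 4^(i + 1) ≥ 34(i+1)^4.
By induction, the statement is established for all N ≥ 9.
Hence the smallest such M is 9.

M = 9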